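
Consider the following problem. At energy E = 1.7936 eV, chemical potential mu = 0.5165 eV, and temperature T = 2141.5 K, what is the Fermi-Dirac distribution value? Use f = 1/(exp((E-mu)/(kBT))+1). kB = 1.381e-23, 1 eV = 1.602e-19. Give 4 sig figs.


Step 1: (E - mu) = 1.7936 - 0.5165 = 1.277 eV
Step 2: Convert: (E-mu)*eV = 2.046e-19 J
Step 3: x = (E-mu)*eV/(kB*T) = 6.918
Step 4: f = 1/(exp(6.918)+1) = 0.0009889

0.0009889


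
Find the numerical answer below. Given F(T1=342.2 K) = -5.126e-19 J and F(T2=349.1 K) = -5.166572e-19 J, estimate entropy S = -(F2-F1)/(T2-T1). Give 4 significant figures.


Step 1: dF = F2 - F1 = -5.166572e-19 - (-5.126e-19) = -4.0572e-21 J
Step 2: dT = T2 - T1 = 349.1 - 342.2 = 6.9 K
Step 3: S = -dF/dT = -(-4.0572e-21)/6.9 = 5.88e-22 J/K

5.88e-22


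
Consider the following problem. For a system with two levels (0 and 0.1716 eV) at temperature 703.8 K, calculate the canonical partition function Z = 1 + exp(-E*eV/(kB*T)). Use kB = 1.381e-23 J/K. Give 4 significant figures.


Step 1: Compute beta*E = E*eV/(kB*T) = 0.1716*1.602e-19/(1.381e-23*703.8) = 2.828
Step 2: exp(-beta*E) = exp(-2.828) = 0.05911
Step 3: Z = 1 + 0.05911 = 1.059

1.059


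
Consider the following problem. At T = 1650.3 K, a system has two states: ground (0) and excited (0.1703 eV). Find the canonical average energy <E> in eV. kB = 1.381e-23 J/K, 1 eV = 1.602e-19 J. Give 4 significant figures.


Step 1: beta*E = 0.1703*1.602e-19/(1.381e-23*1650.3) = 1.197
Step 2: exp(-beta*E) = 0.3021
Step 3: <E> = 0.1703*0.3021/(1+0.3021) = 0.03951 eV

0.03951


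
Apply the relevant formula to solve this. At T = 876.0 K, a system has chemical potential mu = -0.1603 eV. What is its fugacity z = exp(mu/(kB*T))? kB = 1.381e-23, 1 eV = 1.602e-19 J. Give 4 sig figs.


Step 1: Convert mu to Joules: -0.1603*1.602e-19 = -2.568e-20 J
Step 2: kB*T = 1.381e-23*876.0 = 1.21e-20 J
Step 3: mu/(kB*T) = -2.123
Step 4: z = exp(-2.123) = 0.1197

0.1197


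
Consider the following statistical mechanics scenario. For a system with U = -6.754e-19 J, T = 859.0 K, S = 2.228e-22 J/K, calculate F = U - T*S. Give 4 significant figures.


Step 1: T*S = 859.0 * 2.228e-22 = 1.914e-19 J
Step 2: F = U - T*S = -6.754e-19 - 1.914e-19
Step 3: F = -8.668e-19 J

-8.668e-19


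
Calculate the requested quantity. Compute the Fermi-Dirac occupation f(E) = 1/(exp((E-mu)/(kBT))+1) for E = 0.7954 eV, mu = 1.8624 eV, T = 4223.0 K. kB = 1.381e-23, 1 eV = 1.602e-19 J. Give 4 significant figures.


Step 1: (E - mu) = 0.7954 - 1.8624 = -1.067 eV
Step 2: Convert: (E-mu)*eV = -1.709e-19 J
Step 3: x = (E-mu)*eV/(kB*T) = -2.931
Step 4: f = 1/(exp(-2.931)+1) = 0.9494

0.9494


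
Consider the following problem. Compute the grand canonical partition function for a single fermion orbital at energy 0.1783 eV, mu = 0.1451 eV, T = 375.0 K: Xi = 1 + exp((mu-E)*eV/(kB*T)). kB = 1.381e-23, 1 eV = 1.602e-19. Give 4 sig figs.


Step 1: (mu - E) = 0.1451 - 0.1783 = -0.0332 eV
Step 2: x = (mu-E)*eV/(kB*T) = -0.0332*1.602e-19/(1.381e-23*375.0) = -1.027
Step 3: exp(x) = 0.3581
Step 4: Xi = 1 + 0.3581 = 1.358

1.358


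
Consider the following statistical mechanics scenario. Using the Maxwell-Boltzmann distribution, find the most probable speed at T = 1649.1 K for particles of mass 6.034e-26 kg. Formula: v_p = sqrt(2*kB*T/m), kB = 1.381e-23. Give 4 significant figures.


Step 1: Numerator = 2*kB*T = 2*1.381e-23*1649.1 = 4.555e-20
Step 2: Ratio = 4.555e-20 / 6.034e-26 = 7.549e+05
Step 3: v_p = sqrt(7.549e+05) = 868.8 m/s

868.8


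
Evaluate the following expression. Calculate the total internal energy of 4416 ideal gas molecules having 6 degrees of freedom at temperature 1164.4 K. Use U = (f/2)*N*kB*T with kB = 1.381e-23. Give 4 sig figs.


Step 1: f/2 = 6/2 = 3.0
Step 2: N*kB*T = 4416*1.381e-23*1164.4 = 7.101e-17
Step 3: U = 3.0 * 7.101e-17 = 2.13e-16 J

2.13e-16


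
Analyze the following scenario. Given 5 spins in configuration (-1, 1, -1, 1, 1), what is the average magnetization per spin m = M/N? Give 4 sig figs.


Step 1: Count up spins (+1): 3, down spins (-1): 2
Step 2: Total magnetization M = 3 - 2 = 1
Step 3: m = M/N = 1/5 = 0.2

0.2


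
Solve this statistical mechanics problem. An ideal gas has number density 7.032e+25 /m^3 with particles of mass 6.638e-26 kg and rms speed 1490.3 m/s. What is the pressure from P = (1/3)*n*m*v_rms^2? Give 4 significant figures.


Step 1: v_rms^2 = 1490.3^2 = 2.221e+06
Step 2: n*m = 7.032e+25*6.638e-26 = 4.668
Step 3: P = (1/3)*4.668*2.221e+06 = 3.456e+06 Pa

3.456e+06


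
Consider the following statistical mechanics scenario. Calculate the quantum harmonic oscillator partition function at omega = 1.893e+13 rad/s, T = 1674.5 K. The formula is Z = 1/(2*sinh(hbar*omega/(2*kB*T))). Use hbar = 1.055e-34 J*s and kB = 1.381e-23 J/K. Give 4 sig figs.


Step 1: Compute x = hbar*omega/(kB*T) = 1.055e-34*1.893e+13/(1.381e-23*1674.5) = 0.08636
Step 2: x/2 = 0.04318
Step 3: sinh(x/2) = 0.04319
Step 4: Z = 1/(2*0.04319) = 11.58

11.58


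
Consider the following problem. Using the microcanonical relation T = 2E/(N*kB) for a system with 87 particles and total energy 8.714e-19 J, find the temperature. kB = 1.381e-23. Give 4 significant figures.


Step 1: Numerator = 2*E = 2*8.714e-19 = 1.743e-18 J
Step 2: Denominator = N*kB = 87*1.381e-23 = 1.201e-21
Step 3: T = 1.743e-18 / 1.201e-21 = 1451 K

1451


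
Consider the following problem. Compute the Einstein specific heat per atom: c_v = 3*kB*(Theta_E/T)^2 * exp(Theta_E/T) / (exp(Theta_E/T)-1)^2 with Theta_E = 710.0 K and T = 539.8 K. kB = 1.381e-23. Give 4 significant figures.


Step 1: x = Theta_E/T = 710.0/539.8 = 1.315
Step 2: x^2 = 1.73
Step 3: exp(x) = 3.726
Step 4: c_v = 3*1.381e-23*1.73*3.726/(3.726-1)^2 = 3.594e-23

3.594e-23


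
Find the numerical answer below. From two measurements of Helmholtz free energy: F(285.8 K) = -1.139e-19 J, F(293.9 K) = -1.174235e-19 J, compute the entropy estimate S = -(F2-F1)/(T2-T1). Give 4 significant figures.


Step 1: dF = F2 - F1 = -1.174235e-19 - (-1.139e-19) = -3.5235e-21 J
Step 2: dT = T2 - T1 = 293.9 - 285.8 = 8.1 K
Step 3: S = -dF/dT = -(-3.5235e-21)/8.1 = 4.35e-22 J/K

4.35e-22


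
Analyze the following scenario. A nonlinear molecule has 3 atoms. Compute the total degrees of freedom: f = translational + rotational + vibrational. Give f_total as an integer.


Step 1: Translational DOF = 3
Step 2: Rotational DOF (nonlinear) = 3
Step 3: Vibrational DOF = 3*3 - 6 = 3
Step 4: Total = 3 + 3 + 3 = 9

9


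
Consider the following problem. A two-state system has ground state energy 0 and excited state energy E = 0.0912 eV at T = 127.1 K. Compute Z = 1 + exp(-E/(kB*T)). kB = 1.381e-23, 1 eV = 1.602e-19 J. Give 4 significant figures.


Step 1: Compute beta*E = E*eV/(kB*T) = 0.0912*1.602e-19/(1.381e-23*127.1) = 8.324
Step 2: exp(-beta*E) = exp(-8.324) = 0.0002427
Step 3: Z = 1 + 0.0002427 = 1

1


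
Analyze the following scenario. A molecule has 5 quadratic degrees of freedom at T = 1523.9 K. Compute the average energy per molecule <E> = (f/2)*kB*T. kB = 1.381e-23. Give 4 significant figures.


Step 1: f/2 = 5/2 = 2.5
Step 2: kB*T = 1.381e-23 * 1523.9 = 2.105e-20
Step 3: <E> = 2.5 * 2.105e-20 = 5.261e-20 J

5.261e-20


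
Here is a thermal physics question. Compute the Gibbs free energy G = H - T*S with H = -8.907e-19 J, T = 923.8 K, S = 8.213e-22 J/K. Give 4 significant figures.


Step 1: T*S = 923.8 * 8.213e-22 = 7.587e-19 J
Step 2: G = H - T*S = -8.907e-19 - 7.587e-19
Step 3: G = -1.649e-18 J

-1.649e-18


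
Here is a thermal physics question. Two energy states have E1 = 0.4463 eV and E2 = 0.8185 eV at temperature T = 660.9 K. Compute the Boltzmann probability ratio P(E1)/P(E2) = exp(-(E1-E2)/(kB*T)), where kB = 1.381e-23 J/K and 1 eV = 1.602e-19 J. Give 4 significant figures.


Step 1: Compute energy difference dE = E1 - E2 = 0.4463 - 0.8185 = -0.3722 eV
Step 2: Convert to Joules: dE_J = -0.3722 * 1.602e-19 = -5.963e-20 J
Step 3: Compute exponent = -dE_J / (kB * T) = -(-5.963e-20) / (1.381e-23 * 660.9) = 6.533
Step 4: P(E1)/P(E2) = exp(6.533) = 687.4

687.4


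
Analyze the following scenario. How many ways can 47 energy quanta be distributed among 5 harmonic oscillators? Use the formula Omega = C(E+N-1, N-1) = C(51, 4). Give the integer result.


Step 1: Use binomial coefficient C(51, 4)
Step 2: Numerator = 51! / 47!
Step 3: Denominator = 4!
Step 4: Omega = 249900

249900


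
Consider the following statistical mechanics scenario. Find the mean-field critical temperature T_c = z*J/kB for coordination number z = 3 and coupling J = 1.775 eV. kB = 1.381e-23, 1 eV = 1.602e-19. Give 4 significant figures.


Step 1: z*J = 3*1.775 = 5.325 eV
Step 2: Convert to Joules: 5.325*1.602e-19 = 8.531e-19 J
Step 3: T_c = 8.531e-19 / 1.381e-23 = 6.177e+04 K

6.177e+04


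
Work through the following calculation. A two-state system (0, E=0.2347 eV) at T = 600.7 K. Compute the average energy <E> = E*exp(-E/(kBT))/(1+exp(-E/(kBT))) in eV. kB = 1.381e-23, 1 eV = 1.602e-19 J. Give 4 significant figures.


Step 1: beta*E = 0.2347*1.602e-19/(1.381e-23*600.7) = 4.532
Step 2: exp(-beta*E) = 0.01076
Step 3: <E> = 0.2347*0.01076/(1+0.01076) = 0.002497 eV

0.002497


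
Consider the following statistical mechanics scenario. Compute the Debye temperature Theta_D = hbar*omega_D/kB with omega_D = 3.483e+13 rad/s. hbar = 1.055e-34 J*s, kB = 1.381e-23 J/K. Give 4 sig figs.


Step 1: hbar*omega_D = 1.055e-34 * 3.483e+13 = 3.675e-21 J
Step 2: Theta_D = 3.675e-21 / 1.381e-23
Step 3: Theta_D = 266.1 K

266.1


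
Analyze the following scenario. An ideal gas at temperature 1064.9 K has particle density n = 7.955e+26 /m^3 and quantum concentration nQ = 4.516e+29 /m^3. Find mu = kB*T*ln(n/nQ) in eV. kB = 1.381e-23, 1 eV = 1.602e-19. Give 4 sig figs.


Step 1: n/nQ = 7.955e+26/4.516e+29 = 0.001762
Step 2: ln(n/nQ) = -6.342
Step 3: mu = kB*T*ln(n/nQ) = 1.471e-20*-6.342 = -9.326e-20 J
Step 4: Convert to eV: -9.326e-20/1.602e-19 = -0.5822 eV

-0.5822


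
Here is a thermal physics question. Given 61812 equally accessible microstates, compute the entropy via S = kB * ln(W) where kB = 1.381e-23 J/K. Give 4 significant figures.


Step 1: ln(W) = ln(61812) = 11.03
Step 2: S = kB * ln(W) = 1.381e-23 * 11.03
Step 3: S = 1.523e-22 J/K

1.523e-22


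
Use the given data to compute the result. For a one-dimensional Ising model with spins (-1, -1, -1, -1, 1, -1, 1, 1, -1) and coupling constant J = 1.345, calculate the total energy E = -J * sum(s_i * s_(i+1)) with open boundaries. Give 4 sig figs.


Step 1: Nearest-neighbor products: 1, 1, 1, -1, -1, -1, 1, -1
Step 2: Sum of products = 0
Step 3: E = -1.345 * 0 = 0

0


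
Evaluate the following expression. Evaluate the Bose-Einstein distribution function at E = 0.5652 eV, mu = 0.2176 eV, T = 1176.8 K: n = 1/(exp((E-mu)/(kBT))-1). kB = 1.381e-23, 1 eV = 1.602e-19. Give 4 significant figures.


Step 1: (E - mu) = 0.3476 eV
Step 2: x = (E-mu)*eV/(kB*T) = 0.3476*1.602e-19/(1.381e-23*1176.8) = 3.426
Step 3: exp(x) = 30.77
Step 4: n = 1/(exp(x)-1) = 0.03359

0.03359


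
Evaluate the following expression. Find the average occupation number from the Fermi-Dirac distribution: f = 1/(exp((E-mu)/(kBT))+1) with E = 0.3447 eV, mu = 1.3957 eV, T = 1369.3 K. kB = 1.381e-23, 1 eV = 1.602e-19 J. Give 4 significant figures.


Step 1: (E - mu) = 0.3447 - 1.3957 = -1.051 eV
Step 2: Convert: (E-mu)*eV = -1.684e-19 J
Step 3: x = (E-mu)*eV/(kB*T) = -8.904
Step 4: f = 1/(exp(-8.904)+1) = 0.9999

0.9999


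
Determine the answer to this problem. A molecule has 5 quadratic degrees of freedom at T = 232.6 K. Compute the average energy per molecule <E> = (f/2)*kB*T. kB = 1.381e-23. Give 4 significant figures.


Step 1: f/2 = 5/2 = 2.5
Step 2: kB*T = 1.381e-23 * 232.6 = 3.212e-21
Step 3: <E> = 2.5 * 3.212e-21 = 8.031e-21 J

8.031e-21


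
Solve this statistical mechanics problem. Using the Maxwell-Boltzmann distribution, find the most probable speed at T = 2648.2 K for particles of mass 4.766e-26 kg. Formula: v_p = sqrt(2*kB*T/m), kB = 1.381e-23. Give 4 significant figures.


Step 1: Numerator = 2*kB*T = 2*1.381e-23*2648.2 = 7.314e-20
Step 2: Ratio = 7.314e-20 / 4.766e-26 = 1.535e+06
Step 3: v_p = sqrt(1.535e+06) = 1239 m/s

1239


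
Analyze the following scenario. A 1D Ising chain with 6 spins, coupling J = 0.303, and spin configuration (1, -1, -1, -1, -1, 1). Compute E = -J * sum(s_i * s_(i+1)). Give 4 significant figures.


Step 1: Nearest-neighbor products: -1, 1, 1, 1, -1
Step 2: Sum of products = 1
Step 3: E = -0.303 * 1 = -0.303

-0.303


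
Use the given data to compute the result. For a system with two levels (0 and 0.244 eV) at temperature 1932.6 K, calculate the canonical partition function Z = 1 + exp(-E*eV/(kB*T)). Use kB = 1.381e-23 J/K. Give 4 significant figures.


Step 1: Compute beta*E = E*eV/(kB*T) = 0.244*1.602e-19/(1.381e-23*1932.6) = 1.465
Step 2: exp(-beta*E) = exp(-1.465) = 0.2312
Step 3: Z = 1 + 0.2312 = 1.231

1.231


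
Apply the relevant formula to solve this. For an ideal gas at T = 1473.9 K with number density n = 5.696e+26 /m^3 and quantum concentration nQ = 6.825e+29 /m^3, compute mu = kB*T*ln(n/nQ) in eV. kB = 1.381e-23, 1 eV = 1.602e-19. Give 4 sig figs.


Step 1: n/nQ = 5.696e+26/6.825e+29 = 0.0008346
Step 2: ln(n/nQ) = -7.089
Step 3: mu = kB*T*ln(n/nQ) = 2.035e-20*-7.089 = -1.443e-19 J
Step 4: Convert to eV: -1.443e-19/1.602e-19 = -0.9007 eV

-0.9007


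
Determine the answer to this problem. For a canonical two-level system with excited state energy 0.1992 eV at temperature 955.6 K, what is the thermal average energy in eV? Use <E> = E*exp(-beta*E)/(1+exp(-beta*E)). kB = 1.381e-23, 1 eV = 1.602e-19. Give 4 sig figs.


Step 1: beta*E = 0.1992*1.602e-19/(1.381e-23*955.6) = 2.418
Step 2: exp(-beta*E) = 0.08909
Step 3: <E> = 0.1992*0.08909/(1+0.08909) = 0.01629 eV

0.01629


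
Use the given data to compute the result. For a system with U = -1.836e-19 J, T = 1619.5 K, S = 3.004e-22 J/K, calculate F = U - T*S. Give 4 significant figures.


Step 1: T*S = 1619.5 * 3.004e-22 = 4.865e-19 J
Step 2: F = U - T*S = -1.836e-19 - 4.865e-19
Step 3: F = -6.701e-19 J

-6.701e-19


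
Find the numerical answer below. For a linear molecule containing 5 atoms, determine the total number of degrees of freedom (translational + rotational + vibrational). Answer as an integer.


Step 1: Translational DOF = 3
Step 2: Rotational DOF (linear) = 2
Step 3: Vibrational DOF = 3*5 - 5 = 10
Step 4: Total = 3 + 2 + 10 = 15

15


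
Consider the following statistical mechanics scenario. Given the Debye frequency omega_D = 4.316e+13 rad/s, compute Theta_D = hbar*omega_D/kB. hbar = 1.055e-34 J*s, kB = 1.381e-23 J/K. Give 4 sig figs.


Step 1: hbar*omega_D = 1.055e-34 * 4.316e+13 = 4.553e-21 J
Step 2: Theta_D = 4.553e-21 / 1.381e-23
Step 3: Theta_D = 329.7 K

329.7


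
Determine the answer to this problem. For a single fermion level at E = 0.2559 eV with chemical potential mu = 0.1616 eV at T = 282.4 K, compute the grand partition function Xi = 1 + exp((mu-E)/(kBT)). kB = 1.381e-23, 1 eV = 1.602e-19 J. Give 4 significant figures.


Step 1: (mu - E) = 0.1616 - 0.2559 = -0.0943 eV
Step 2: x = (mu-E)*eV/(kB*T) = -0.0943*1.602e-19/(1.381e-23*282.4) = -3.874
Step 3: exp(x) = 0.02078
Step 4: Xi = 1 + 0.02078 = 1.021

1.021


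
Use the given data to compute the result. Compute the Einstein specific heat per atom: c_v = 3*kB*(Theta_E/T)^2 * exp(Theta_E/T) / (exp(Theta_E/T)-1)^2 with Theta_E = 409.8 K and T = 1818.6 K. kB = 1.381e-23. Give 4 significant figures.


Step 1: x = Theta_E/T = 409.8/1818.6 = 0.2253
Step 2: x^2 = 0.05078
Step 3: exp(x) = 1.253
Step 4: c_v = 3*1.381e-23*0.05078*1.253/(1.253-1)^2 = 4.126e-23

4.126e-23


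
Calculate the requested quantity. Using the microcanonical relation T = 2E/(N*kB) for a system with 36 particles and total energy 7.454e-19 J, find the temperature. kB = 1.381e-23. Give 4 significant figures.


Step 1: Numerator = 2*E = 2*7.454e-19 = 1.491e-18 J
Step 2: Denominator = N*kB = 36*1.381e-23 = 4.972e-22
Step 3: T = 1.491e-18 / 4.972e-22 = 2999 K

2999


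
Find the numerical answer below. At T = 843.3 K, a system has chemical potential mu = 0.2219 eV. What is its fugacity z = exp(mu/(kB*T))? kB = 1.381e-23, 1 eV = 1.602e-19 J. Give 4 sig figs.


Step 1: Convert mu to Joules: 0.2219*1.602e-19 = 3.555e-20 J
Step 2: kB*T = 1.381e-23*843.3 = 1.165e-20 J
Step 3: mu/(kB*T) = 3.052
Step 4: z = exp(3.052) = 21.17

21.17


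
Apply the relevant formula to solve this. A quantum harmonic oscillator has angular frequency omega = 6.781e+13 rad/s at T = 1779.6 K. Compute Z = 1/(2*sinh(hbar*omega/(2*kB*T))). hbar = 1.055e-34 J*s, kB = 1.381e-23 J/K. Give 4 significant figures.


Step 1: Compute x = hbar*omega/(kB*T) = 1.055e-34*6.781e+13/(1.381e-23*1779.6) = 0.2911
Step 2: x/2 = 0.1455
Step 3: sinh(x/2) = 0.1461
Step 4: Z = 1/(2*0.1461) = 3.423

3.423


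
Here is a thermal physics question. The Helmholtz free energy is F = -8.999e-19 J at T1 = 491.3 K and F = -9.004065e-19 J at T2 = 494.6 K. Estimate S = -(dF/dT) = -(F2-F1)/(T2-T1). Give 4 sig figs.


Step 1: dF = F2 - F1 = -9.004065e-19 - (-8.999e-19) = -5.065e-22 J
Step 2: dT = T2 - T1 = 494.6 - 491.3 = 3.3 K
Step 3: S = -dF/dT = -(-5.065e-22)/3.3 = 1.535e-22 J/K

1.535e-22


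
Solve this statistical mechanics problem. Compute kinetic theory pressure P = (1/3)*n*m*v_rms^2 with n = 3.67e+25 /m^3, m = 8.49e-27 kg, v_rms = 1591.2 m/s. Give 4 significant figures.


Step 1: v_rms^2 = 1591.2^2 = 2.532e+06
Step 2: n*m = 3.67e+25*8.49e-27 = 0.3116
Step 3: P = (1/3)*0.3116*2.532e+06 = 2.63e+05 Pa

2.63e+05


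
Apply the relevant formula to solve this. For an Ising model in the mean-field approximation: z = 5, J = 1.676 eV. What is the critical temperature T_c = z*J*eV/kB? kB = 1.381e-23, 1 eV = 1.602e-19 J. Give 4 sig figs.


Step 1: z*J = 5*1.676 = 8.38 eV
Step 2: Convert to Joules: 8.38*1.602e-19 = 1.342e-18 J
Step 3: T_c = 1.342e-18 / 1.381e-23 = 9.721e+04 K

9.721e+04


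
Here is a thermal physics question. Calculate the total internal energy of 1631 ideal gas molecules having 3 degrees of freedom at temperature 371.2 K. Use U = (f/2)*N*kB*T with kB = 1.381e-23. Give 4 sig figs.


Step 1: f/2 = 3/2 = 1.5
Step 2: N*kB*T = 1631*1.381e-23*371.2 = 8.361e-18
Step 3: U = 1.5 * 8.361e-18 = 1.254e-17 J

1.254e-17


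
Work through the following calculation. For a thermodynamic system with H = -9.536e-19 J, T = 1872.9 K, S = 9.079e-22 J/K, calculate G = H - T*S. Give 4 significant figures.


Step 1: T*S = 1872.9 * 9.079e-22 = 1.7e-18 J
Step 2: G = H - T*S = -9.536e-19 - 1.7e-18
Step 3: G = -2.654e-18 J

-2.654e-18


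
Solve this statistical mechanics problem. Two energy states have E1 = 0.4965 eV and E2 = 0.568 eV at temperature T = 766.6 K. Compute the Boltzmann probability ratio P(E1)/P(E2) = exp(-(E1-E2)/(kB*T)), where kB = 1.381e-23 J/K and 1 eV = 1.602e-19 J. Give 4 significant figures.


Step 1: Compute energy difference dE = E1 - E2 = 0.4965 - 0.568 = -0.0715 eV
Step 2: Convert to Joules: dE_J = -0.0715 * 1.602e-19 = -1.145e-20 J
Step 3: Compute exponent = -dE_J / (kB * T) = -(-1.145e-20) / (1.381e-23 * 766.6) = 1.082
Step 4: P(E1)/P(E2) = exp(1.082) = 2.95

2.95


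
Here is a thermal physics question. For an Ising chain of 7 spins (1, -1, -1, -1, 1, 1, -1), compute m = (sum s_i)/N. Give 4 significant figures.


Step 1: Count up spins (+1): 3, down spins (-1): 4
Step 2: Total magnetization M = 3 - 4 = -1
Step 3: m = M/N = -1/7 = -0.1429

-0.1429


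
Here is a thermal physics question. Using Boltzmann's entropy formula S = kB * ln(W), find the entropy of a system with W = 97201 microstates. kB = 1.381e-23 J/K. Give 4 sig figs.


Step 1: ln(W) = ln(97201) = 11.48
Step 2: S = kB * ln(W) = 1.381e-23 * 11.48
Step 3: S = 1.586e-22 J/K

1.586e-22


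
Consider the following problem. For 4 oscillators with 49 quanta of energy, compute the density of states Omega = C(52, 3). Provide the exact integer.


Step 1: Use binomial coefficient C(52, 3)
Step 2: Numerator = 52! / 49!
Step 3: Denominator = 3!
Step 4: Omega = 22100

22100


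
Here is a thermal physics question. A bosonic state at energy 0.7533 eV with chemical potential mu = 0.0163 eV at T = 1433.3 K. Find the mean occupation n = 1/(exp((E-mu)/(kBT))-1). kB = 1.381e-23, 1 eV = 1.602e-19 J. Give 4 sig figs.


Step 1: (E - mu) = 0.737 eV
Step 2: x = (E-mu)*eV/(kB*T) = 0.737*1.602e-19/(1.381e-23*1433.3) = 5.965
Step 3: exp(x) = 389.5
Step 4: n = 1/(exp(x)-1) = 0.002574

0.002574


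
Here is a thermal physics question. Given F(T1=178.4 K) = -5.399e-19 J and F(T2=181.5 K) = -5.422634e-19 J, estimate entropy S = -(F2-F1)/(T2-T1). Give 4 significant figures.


Step 1: dF = F2 - F1 = -5.422634e-19 - (-5.399e-19) = -2.3634e-21 J
Step 2: dT = T2 - T1 = 181.5 - 178.4 = 3.1 K
Step 3: S = -dF/dT = -(-2.3634e-21)/3.1 = 7.624e-22 J/K

7.624e-22


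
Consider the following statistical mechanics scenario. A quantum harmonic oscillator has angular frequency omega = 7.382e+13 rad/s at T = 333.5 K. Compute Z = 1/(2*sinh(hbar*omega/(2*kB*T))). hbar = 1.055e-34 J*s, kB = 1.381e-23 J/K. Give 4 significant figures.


Step 1: Compute x = hbar*omega/(kB*T) = 1.055e-34*7.382e+13/(1.381e-23*333.5) = 1.691
Step 2: x/2 = 0.8455
Step 3: sinh(x/2) = 0.9499
Step 4: Z = 1/(2*0.9499) = 0.5264

0.5264


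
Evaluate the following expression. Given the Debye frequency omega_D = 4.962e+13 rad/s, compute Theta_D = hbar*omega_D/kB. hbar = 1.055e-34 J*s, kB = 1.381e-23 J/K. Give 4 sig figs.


Step 1: hbar*omega_D = 1.055e-34 * 4.962e+13 = 5.235e-21 J
Step 2: Theta_D = 5.235e-21 / 1.381e-23
Step 3: Theta_D = 379.1 K

379.1


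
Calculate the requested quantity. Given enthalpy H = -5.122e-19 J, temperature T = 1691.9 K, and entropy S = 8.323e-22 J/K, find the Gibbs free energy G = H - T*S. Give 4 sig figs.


Step 1: T*S = 1691.9 * 8.323e-22 = 1.408e-18 J
Step 2: G = H - T*S = -5.122e-19 - 1.408e-18
Step 3: G = -1.92e-18 J

-1.92e-18


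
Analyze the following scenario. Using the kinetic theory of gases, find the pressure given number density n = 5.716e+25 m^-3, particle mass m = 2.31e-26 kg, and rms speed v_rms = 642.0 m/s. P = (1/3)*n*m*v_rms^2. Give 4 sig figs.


Step 1: v_rms^2 = 642.0^2 = 4.122e+05
Step 2: n*m = 5.716e+25*2.31e-26 = 1.32
Step 3: P = (1/3)*1.32*4.122e+05 = 1.814e+05 Pa

1.814e+05


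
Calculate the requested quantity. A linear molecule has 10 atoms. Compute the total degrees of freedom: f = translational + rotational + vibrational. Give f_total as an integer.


Step 1: Translational DOF = 3
Step 2: Rotational DOF (linear) = 2
Step 3: Vibrational DOF = 3*10 - 5 = 25
Step 4: Total = 3 + 2 + 25 = 30

30


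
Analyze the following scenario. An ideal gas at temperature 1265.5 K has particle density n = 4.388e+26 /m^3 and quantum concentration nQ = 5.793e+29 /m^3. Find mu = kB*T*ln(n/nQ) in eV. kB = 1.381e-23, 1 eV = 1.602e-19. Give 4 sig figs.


Step 1: n/nQ = 4.388e+26/5.793e+29 = 0.0007575
Step 2: ln(n/nQ) = -7.186
Step 3: mu = kB*T*ln(n/nQ) = 1.748e-20*-7.186 = -1.256e-19 J
Step 4: Convert to eV: -1.256e-19/1.602e-19 = -0.7839 eV

-0.7839


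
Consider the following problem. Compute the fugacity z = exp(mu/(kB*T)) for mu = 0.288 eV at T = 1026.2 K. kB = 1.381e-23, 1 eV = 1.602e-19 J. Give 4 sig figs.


Step 1: Convert mu to Joules: 0.288*1.602e-19 = 4.614e-20 J
Step 2: kB*T = 1.381e-23*1026.2 = 1.417e-20 J
Step 3: mu/(kB*T) = 3.256
Step 4: z = exp(3.256) = 25.93

25.93


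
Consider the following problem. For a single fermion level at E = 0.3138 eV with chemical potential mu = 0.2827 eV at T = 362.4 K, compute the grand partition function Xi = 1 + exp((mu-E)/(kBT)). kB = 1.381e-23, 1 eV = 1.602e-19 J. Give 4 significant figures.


Step 1: (mu - E) = 0.2827 - 0.3138 = -0.0311 eV
Step 2: x = (mu-E)*eV/(kB*T) = -0.0311*1.602e-19/(1.381e-23*362.4) = -0.9955
Step 3: exp(x) = 0.3695
Step 4: Xi = 1 + 0.3695 = 1.37

1.37


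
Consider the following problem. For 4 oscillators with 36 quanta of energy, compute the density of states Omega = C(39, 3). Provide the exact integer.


Step 1: Use binomial coefficient C(39, 3)
Step 2: Numerator = 39! / 36!
Step 3: Denominator = 3!
Step 4: Omega = 9139

9139


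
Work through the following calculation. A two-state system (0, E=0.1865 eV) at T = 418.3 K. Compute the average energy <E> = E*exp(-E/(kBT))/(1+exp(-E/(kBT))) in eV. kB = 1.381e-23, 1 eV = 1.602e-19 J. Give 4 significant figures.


Step 1: beta*E = 0.1865*1.602e-19/(1.381e-23*418.3) = 5.172
Step 2: exp(-beta*E) = 0.005673
Step 3: <E> = 0.1865*0.005673/(1+0.005673) = 0.001052 eV

0.001052


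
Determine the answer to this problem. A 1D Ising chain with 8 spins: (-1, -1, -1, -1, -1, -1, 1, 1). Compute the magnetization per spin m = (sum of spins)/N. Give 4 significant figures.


Step 1: Count up spins (+1): 2, down spins (-1): 6
Step 2: Total magnetization M = 2 - 6 = -4
Step 3: m = M/N = -4/8 = -0.5

-0.5


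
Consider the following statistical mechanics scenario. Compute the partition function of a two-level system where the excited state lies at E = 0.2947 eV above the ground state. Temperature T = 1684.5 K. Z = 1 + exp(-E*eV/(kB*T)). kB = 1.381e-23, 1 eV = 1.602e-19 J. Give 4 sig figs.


Step 1: Compute beta*E = E*eV/(kB*T) = 0.2947*1.602e-19/(1.381e-23*1684.5) = 2.029
Step 2: exp(-beta*E) = exp(-2.029) = 0.1314
Step 3: Z = 1 + 0.1314 = 1.131

1.131


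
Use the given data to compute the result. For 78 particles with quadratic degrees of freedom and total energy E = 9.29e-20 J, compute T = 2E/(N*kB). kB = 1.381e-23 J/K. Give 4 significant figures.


Step 1: Numerator = 2*E = 2*9.29e-20 = 1.858e-19 J
Step 2: Denominator = N*kB = 78*1.381e-23 = 1.077e-21
Step 3: T = 1.858e-19 / 1.077e-21 = 172.5 K

172.5


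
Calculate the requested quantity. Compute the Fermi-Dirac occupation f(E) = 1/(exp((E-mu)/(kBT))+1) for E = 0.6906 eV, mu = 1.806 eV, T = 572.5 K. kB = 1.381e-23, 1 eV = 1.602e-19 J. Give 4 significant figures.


Step 1: (E - mu) = 0.6906 - 1.806 = -1.115 eV
Step 2: Convert: (E-mu)*eV = -1.787e-19 J
Step 3: x = (E-mu)*eV/(kB*T) = -22.6
Step 4: f = 1/(exp(-22.6)+1) = 1

1


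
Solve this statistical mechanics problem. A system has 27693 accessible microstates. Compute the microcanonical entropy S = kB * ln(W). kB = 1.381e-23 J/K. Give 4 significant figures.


Step 1: ln(W) = ln(27693) = 10.23
Step 2: S = kB * ln(W) = 1.381e-23 * 10.23
Step 3: S = 1.413e-22 J/K

1.413e-22


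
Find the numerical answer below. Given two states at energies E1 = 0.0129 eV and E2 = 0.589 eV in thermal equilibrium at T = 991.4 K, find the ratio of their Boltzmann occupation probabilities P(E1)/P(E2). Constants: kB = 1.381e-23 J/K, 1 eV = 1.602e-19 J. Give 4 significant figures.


Step 1: Compute energy difference dE = E1 - E2 = 0.0129 - 0.589 = -0.5761 eV
Step 2: Convert to Joules: dE_J = -0.5761 * 1.602e-19 = -9.229e-20 J
Step 3: Compute exponent = -dE_J / (kB * T) = -(-9.229e-20) / (1.381e-23 * 991.4) = 6.741
Step 4: P(E1)/P(E2) = exp(6.741) = 846.3

846.3


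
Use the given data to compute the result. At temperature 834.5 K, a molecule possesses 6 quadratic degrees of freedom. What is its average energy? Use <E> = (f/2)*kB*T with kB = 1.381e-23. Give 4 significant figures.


Step 1: f/2 = 6/2 = 3
Step 2: kB*T = 1.381e-23 * 834.5 = 1.152e-20
Step 3: <E> = 3 * 1.152e-20 = 3.457e-20 J

3.457e-20


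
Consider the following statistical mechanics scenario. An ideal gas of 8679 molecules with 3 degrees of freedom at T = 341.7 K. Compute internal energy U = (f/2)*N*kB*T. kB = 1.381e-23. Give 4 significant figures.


Step 1: f/2 = 3/2 = 1.5
Step 2: N*kB*T = 8679*1.381e-23*341.7 = 4.096e-17
Step 3: U = 1.5 * 4.096e-17 = 6.143e-17 J

6.143e-17


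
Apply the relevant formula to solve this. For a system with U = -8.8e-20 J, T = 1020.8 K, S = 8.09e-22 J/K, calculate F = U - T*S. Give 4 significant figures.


Step 1: T*S = 1020.8 * 8.09e-22 = 8.258e-19 J
Step 2: F = U - T*S = -8.8e-20 - 8.258e-19
Step 3: F = -9.138e-19 J

-9.138e-19


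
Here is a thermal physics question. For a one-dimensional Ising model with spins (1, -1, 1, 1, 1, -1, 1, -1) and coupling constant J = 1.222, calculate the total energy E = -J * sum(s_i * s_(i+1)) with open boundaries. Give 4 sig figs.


Step 1: Nearest-neighbor products: -1, -1, 1, 1, -1, -1, -1
Step 2: Sum of products = -3
Step 3: E = -1.222 * -3 = 3.666

3.666


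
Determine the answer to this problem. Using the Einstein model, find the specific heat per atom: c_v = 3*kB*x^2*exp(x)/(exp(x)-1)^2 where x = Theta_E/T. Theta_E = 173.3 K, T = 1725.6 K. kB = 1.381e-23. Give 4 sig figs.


Step 1: x = Theta_E/T = 173.3/1725.6 = 0.1004
Step 2: x^2 = 0.01009
Step 3: exp(x) = 1.106
Step 4: c_v = 3*1.381e-23*0.01009*1.106/(1.106-1)^2 = 4.14e-23

4.14e-23


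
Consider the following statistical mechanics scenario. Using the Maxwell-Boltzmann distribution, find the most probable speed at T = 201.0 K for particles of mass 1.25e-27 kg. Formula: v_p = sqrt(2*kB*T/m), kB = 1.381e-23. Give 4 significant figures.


Step 1: Numerator = 2*kB*T = 2*1.381e-23*201.0 = 5.552e-21
Step 2: Ratio = 5.552e-21 / 1.25e-27 = 4.441e+06
Step 3: v_p = sqrt(4.441e+06) = 2107 m/s

2107


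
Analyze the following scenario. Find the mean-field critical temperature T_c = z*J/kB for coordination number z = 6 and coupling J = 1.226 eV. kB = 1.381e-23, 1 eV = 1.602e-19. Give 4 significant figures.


Step 1: z*J = 6*1.226 = 7.356 eV
Step 2: Convert to Joules: 7.356*1.602e-19 = 1.178e-18 J
Step 3: T_c = 1.178e-18 / 1.381e-23 = 8.533e+04 K

8.533e+04


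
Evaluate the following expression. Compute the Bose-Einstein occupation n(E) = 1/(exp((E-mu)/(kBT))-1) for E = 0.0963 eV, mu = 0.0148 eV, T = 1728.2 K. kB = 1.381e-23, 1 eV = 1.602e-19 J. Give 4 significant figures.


Step 1: (E - mu) = 0.0815 eV
Step 2: x = (E-mu)*eV/(kB*T) = 0.0815*1.602e-19/(1.381e-23*1728.2) = 0.5471
Step 3: exp(x) = 1.728
Step 4: n = 1/(exp(x)-1) = 1.373

1.373


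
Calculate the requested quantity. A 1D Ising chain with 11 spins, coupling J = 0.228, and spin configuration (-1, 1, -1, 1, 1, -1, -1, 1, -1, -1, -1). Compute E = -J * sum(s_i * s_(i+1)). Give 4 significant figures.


Step 1: Nearest-neighbor products: -1, -1, -1, 1, -1, 1, -1, -1, 1, 1
Step 2: Sum of products = -2
Step 3: E = -0.228 * -2 = 0.456

0.456


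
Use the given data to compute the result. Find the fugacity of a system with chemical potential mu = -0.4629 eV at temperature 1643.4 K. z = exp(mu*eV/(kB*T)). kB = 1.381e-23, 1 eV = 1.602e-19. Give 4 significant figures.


Step 1: Convert mu to Joules: -0.4629*1.602e-19 = -7.416e-20 J
Step 2: kB*T = 1.381e-23*1643.4 = 2.27e-20 J
Step 3: mu/(kB*T) = -3.267
Step 4: z = exp(-3.267) = 0.0381

0.0381


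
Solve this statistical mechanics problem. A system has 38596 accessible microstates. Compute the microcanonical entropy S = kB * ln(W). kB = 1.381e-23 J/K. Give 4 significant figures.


Step 1: ln(W) = ln(38596) = 10.56
Step 2: S = kB * ln(W) = 1.381e-23 * 10.56
Step 3: S = 1.458e-22 J/K

1.458e-22


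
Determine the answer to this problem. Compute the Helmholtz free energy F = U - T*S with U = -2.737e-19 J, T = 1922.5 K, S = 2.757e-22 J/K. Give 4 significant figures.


Step 1: T*S = 1922.5 * 2.757e-22 = 5.3e-19 J
Step 2: F = U - T*S = -2.737e-19 - 5.3e-19
Step 3: F = -8.037e-19 J

-8.037e-19


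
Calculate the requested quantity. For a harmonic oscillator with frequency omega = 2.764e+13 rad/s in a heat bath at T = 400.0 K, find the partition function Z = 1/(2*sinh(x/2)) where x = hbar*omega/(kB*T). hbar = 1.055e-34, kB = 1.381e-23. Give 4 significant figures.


Step 1: Compute x = hbar*omega/(kB*T) = 1.055e-34*2.764e+13/(1.381e-23*400.0) = 0.5279
Step 2: x/2 = 0.2639
Step 3: sinh(x/2) = 0.267
Step 4: Z = 1/(2*0.267) = 1.873

1.873


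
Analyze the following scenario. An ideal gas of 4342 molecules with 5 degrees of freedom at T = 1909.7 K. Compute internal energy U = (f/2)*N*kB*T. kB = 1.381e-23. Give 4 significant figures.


Step 1: f/2 = 5/2 = 2.5
Step 2: N*kB*T = 4342*1.381e-23*1909.7 = 1.145e-16
Step 3: U = 2.5 * 1.145e-16 = 2.863e-16 J

2.863e-16


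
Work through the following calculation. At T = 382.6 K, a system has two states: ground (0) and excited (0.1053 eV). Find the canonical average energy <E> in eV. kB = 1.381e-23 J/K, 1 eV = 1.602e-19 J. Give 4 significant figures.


Step 1: beta*E = 0.1053*1.602e-19/(1.381e-23*382.6) = 3.193
Step 2: exp(-beta*E) = 0.04106
Step 3: <E> = 0.1053*0.04106/(1+0.04106) = 0.004153 eV

0.004153


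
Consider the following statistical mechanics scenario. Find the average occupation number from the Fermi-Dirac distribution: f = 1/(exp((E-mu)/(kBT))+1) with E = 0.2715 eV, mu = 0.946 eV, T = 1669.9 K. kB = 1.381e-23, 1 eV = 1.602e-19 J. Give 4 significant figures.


Step 1: (E - mu) = 0.2715 - 0.946 = -0.6745 eV
Step 2: Convert: (E-mu)*eV = -1.081e-19 J
Step 3: x = (E-mu)*eV/(kB*T) = -4.686
Step 4: f = 1/(exp(-4.686)+1) = 0.9909

0.9909


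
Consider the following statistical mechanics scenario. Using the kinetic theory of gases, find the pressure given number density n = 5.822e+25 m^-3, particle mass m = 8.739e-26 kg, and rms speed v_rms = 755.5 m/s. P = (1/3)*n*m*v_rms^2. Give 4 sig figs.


Step 1: v_rms^2 = 755.5^2 = 5.708e+05
Step 2: n*m = 5.822e+25*8.739e-26 = 5.088
Step 3: P = (1/3)*5.088*5.708e+05 = 9.68e+05 Pa

9.68e+05


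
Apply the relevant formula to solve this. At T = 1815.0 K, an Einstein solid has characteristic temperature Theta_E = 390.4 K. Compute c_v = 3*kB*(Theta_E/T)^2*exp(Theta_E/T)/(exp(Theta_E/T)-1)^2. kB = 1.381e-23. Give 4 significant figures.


Step 1: x = Theta_E/T = 390.4/1815.0 = 0.2151
Step 2: x^2 = 0.04627
Step 3: exp(x) = 1.24
Step 4: c_v = 3*1.381e-23*0.04627*1.24/(1.24-1)^2 = 4.127e-23

4.127e-23


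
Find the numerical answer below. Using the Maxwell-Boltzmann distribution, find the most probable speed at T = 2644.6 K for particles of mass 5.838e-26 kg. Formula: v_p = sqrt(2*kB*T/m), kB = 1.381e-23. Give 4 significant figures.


Step 1: Numerator = 2*kB*T = 2*1.381e-23*2644.6 = 7.304e-20
Step 2: Ratio = 7.304e-20 / 5.838e-26 = 1.251e+06
Step 3: v_p = sqrt(1.251e+06) = 1119 m/s

1119


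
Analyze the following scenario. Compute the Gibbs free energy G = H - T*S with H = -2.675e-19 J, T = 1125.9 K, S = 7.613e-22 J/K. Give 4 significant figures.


Step 1: T*S = 1125.9 * 7.613e-22 = 8.571e-19 J
Step 2: G = H - T*S = -2.675e-19 - 8.571e-19
Step 3: G = -1.125e-18 J

-1.125e-18


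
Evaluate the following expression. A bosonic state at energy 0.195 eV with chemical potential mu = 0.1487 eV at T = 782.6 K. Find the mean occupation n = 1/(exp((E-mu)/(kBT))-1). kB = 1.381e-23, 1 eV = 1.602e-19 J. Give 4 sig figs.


Step 1: (E - mu) = 0.0463 eV
Step 2: x = (E-mu)*eV/(kB*T) = 0.0463*1.602e-19/(1.381e-23*782.6) = 0.6863
Step 3: exp(x) = 1.986
Step 4: n = 1/(exp(x)-1) = 1.014

1.014


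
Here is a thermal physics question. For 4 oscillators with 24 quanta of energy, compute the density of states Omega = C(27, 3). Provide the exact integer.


Step 1: Use binomial coefficient C(27, 3)
Step 2: Numerator = 27! / 24!
Step 3: Denominator = 3!
Step 4: Omega = 2925

2925


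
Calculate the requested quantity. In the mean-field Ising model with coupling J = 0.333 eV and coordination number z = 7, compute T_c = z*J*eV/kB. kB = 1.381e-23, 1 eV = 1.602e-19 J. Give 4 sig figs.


Step 1: z*J = 7*0.333 = 2.331 eV
Step 2: Convert to Joules: 2.331*1.602e-19 = 3.734e-19 J
Step 3: T_c = 3.734e-19 / 1.381e-23 = 2.704e+04 K

2.704e+04


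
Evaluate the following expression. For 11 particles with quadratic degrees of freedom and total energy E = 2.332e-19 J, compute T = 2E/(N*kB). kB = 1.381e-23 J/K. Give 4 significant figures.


Step 1: Numerator = 2*E = 2*2.332e-19 = 4.664e-19 J
Step 2: Denominator = N*kB = 11*1.381e-23 = 1.519e-22
Step 3: T = 4.664e-19 / 1.519e-22 = 3070 K

3070


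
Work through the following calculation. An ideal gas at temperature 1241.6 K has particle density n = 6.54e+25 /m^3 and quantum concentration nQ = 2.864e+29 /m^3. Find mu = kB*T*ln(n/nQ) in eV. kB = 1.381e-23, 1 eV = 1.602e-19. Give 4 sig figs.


Step 1: n/nQ = 6.54e+25/2.864e+29 = 0.0002284
Step 2: ln(n/nQ) = -8.385
Step 3: mu = kB*T*ln(n/nQ) = 1.715e-20*-8.385 = -1.438e-19 J
Step 4: Convert to eV: -1.438e-19/1.602e-19 = -0.8974 eV

-0.8974


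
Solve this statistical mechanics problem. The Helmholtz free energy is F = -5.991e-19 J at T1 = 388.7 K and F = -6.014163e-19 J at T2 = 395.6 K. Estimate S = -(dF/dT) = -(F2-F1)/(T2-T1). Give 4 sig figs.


Step 1: dF = F2 - F1 = -6.014163e-19 - (-5.991e-19) = -2.3163e-21 J
Step 2: dT = T2 - T1 = 395.6 - 388.7 = 6.9 K
Step 3: S = -dF/dT = -(-2.3163e-21)/6.9 = 3.357e-22 J/K

3.357e-22


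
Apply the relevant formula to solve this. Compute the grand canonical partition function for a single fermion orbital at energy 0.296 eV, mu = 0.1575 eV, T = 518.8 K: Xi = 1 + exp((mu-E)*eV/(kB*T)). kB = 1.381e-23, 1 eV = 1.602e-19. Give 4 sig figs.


Step 1: (mu - E) = 0.1575 - 0.296 = -0.1385 eV
Step 2: x = (mu-E)*eV/(kB*T) = -0.1385*1.602e-19/(1.381e-23*518.8) = -3.097
Step 3: exp(x) = 0.04519
Step 4: Xi = 1 + 0.04519 = 1.045

1.045


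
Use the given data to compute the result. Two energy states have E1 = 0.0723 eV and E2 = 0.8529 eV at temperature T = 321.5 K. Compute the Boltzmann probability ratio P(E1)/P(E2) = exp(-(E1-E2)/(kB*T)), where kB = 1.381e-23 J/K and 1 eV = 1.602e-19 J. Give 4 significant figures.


Step 1: Compute energy difference dE = E1 - E2 = 0.0723 - 0.8529 = -0.7806 eV
Step 2: Convert to Joules: dE_J = -0.7806 * 1.602e-19 = -1.251e-19 J
Step 3: Compute exponent = -dE_J / (kB * T) = -(-1.251e-19) / (1.381e-23 * 321.5) = 28.17
Step 4: P(E1)/P(E2) = exp(28.17) = 1.706e+12

1.706e+12


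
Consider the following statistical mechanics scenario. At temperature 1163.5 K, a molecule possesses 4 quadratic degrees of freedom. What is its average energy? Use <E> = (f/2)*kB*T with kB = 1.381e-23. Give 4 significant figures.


Step 1: f/2 = 4/2 = 2
Step 2: kB*T = 1.381e-23 * 1163.5 = 1.607e-20
Step 3: <E> = 2 * 1.607e-20 = 3.214e-20 J

3.214e-20


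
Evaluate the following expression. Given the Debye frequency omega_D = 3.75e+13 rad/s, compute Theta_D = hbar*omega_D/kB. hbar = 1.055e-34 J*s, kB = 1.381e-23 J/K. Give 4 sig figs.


Step 1: hbar*omega_D = 1.055e-34 * 3.75e+13 = 3.956e-21 J
Step 2: Theta_D = 3.956e-21 / 1.381e-23
Step 3: Theta_D = 286.5 K

286.5


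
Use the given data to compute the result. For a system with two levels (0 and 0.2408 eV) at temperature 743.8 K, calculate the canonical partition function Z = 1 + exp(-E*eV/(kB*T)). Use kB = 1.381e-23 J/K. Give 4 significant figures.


Step 1: Compute beta*E = E*eV/(kB*T) = 0.2408*1.602e-19/(1.381e-23*743.8) = 3.756
Step 2: exp(-beta*E) = exp(-3.756) = 0.02339
Step 3: Z = 1 + 0.02339 = 1.023

1.023


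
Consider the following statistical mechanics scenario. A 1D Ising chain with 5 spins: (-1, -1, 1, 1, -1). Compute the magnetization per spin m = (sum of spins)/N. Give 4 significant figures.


Step 1: Count up spins (+1): 2, down spins (-1): 3
Step 2: Total magnetization M = 2 - 3 = -1
Step 3: m = M/N = -1/5 = -0.2

-0.2


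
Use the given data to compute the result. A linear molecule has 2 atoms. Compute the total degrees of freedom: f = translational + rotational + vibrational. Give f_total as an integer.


Step 1: Translational DOF = 3
Step 2: Rotational DOF (linear) = 2
Step 3: Vibrational DOF = 3*2 - 5 = 1
Step 4: Total = 3 + 2 + 1 = 6

6


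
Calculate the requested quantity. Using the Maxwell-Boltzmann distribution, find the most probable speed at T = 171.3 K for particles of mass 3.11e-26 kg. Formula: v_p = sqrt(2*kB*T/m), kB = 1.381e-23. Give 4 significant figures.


Step 1: Numerator = 2*kB*T = 2*1.381e-23*171.3 = 4.731e-21
Step 2: Ratio = 4.731e-21 / 3.11e-26 = 1.521e+05
Step 3: v_p = sqrt(1.521e+05) = 390 m/s

390
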